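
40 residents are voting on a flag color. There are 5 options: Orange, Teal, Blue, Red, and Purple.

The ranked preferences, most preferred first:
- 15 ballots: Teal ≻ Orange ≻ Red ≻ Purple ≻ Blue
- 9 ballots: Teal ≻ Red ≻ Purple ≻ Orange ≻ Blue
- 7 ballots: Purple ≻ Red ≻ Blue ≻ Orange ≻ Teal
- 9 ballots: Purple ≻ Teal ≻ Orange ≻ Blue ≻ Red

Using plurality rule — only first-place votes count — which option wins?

First-place votes: Orange 0, Teal 24, Blue 0, Red 0, Purple 16.

Teal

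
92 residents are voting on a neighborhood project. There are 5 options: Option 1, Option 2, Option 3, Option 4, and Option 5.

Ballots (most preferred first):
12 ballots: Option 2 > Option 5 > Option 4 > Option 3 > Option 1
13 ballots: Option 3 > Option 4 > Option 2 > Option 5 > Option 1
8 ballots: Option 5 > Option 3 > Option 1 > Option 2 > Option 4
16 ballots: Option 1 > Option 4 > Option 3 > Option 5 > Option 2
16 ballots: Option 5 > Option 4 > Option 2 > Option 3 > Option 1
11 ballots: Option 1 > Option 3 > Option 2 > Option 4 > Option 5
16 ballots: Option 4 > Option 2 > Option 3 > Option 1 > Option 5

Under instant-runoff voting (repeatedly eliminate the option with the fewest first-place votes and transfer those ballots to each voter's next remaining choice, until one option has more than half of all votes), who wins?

Option 4

Round 1: Option 1 27, Option 2 12, Option 3 13, Option 4 16, Option 5 24. Option 2 eliminated.
Round 2: Option 1 27, Option 3 13, Option 4 16, Option 5 36. Option 3 eliminated.
Round 3: Option 1 27, Option 4 29, Option 5 36. Option 1 eliminated.
Round 4: Option 4 56, Option 5 36. Option 4 has a majority (≥47).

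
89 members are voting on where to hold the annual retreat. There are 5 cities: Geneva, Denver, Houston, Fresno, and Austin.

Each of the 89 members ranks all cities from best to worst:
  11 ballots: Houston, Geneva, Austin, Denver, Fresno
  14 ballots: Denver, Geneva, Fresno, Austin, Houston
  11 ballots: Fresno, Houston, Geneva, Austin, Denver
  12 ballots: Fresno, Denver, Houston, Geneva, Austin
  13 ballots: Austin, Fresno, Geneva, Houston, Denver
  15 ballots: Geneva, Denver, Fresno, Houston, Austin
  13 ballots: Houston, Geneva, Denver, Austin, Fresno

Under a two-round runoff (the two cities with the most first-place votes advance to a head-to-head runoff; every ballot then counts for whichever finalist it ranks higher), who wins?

Round 1 first-place votes: Geneva 15, Denver 14, Houston 24, Fresno 23, Austin 13. Houston and Fresno advance.
Runoff: Houston is ranked above Fresno on 24 ballots, Fresno above Houston on 65.

Fresno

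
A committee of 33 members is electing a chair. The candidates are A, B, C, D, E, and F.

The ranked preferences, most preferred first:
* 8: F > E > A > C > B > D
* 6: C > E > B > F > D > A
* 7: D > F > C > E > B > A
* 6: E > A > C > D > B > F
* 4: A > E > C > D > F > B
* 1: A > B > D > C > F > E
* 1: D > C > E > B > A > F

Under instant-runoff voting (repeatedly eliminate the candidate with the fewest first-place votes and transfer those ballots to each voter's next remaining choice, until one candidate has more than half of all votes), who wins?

E

Round 1: A 5, B 0, C 6, D 8, E 6, F 8. B eliminated.
Round 2: A 5, C 6, D 8, E 6, F 8. A eliminated.
Round 3: C 6, D 9, E 10, F 8. C eliminated.
Round 4: D 9, E 16, F 8. F eliminated.
Round 5: D 9, E 24. E has a majority (≥17).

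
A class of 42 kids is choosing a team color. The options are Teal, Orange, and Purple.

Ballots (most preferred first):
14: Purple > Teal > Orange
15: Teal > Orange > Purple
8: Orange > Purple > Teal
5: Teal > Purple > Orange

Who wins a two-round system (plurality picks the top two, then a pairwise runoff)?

Purple

Round 1 first-place votes: Teal 20, Orange 8, Purple 14. Teal and Purple advance.
Runoff: Teal is ranked above Purple on 20 ballots, Purple above Teal on 22.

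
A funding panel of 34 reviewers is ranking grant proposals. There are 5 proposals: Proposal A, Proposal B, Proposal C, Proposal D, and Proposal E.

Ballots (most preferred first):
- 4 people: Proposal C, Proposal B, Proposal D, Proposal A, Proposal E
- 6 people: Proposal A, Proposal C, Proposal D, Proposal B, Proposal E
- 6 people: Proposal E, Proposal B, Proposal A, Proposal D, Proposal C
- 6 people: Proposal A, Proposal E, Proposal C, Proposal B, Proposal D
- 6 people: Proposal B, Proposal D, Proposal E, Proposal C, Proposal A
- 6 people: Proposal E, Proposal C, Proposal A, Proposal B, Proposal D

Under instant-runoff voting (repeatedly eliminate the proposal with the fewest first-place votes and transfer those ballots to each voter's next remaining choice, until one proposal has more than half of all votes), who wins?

Proposal E

Round 1: Proposal A 12, Proposal B 6, Proposal C 4, Proposal D 0, Proposal E 12. Proposal D eliminated.
Round 2: Proposal A 12, Proposal B 6, Proposal C 4, Proposal E 12. Proposal C eliminated.
Round 3: Proposal A 12, Proposal B 10, Proposal E 12. Proposal B eliminated.
Round 4: Proposal A 16, Proposal E 18. Proposal E has a majority (≥18).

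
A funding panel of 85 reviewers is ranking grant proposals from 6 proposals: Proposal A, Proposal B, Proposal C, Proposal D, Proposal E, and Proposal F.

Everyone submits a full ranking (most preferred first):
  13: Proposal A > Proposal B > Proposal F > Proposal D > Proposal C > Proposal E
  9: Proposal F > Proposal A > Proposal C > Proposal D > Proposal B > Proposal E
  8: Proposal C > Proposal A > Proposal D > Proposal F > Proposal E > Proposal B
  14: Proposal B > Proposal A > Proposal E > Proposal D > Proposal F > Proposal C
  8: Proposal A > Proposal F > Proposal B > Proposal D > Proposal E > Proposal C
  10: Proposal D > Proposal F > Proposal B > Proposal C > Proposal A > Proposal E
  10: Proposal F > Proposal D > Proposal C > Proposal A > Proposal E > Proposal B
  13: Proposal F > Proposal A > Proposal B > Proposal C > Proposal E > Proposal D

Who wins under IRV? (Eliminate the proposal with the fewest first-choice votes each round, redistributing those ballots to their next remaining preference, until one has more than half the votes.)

Proposal A

Round 1: Proposal A 21, Proposal B 14, Proposal C 8, Proposal D 10, Proposal E 0, Proposal F 32. Proposal E eliminated.
Round 2: Proposal A 21, Proposal B 14, Proposal C 8, Proposal D 10, Proposal F 32. Proposal C eliminated.
Round 3: Proposal A 29, Proposal B 14, Proposal D 10, Proposal F 32. Proposal D eliminated.
Round 4: Proposal A 29, Proposal B 14, Proposal F 42. Proposal B eliminated.
Round 5: Proposal A 43, Proposal F 42. Proposal A has a majority (≥43).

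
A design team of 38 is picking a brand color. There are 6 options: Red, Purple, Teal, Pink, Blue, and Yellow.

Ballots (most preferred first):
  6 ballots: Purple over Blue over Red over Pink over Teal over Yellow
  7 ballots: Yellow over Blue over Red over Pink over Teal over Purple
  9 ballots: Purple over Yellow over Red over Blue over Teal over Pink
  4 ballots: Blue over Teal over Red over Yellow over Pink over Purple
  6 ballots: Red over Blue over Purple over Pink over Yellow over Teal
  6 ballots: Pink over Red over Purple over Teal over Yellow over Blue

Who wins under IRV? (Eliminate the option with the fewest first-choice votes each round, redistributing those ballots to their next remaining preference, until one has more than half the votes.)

Red

Round 1: Red 6, Purple 15, Teal 0, Pink 6, Blue 4, Yellow 7. Teal eliminated.
Round 2: Red 6, Purple 15, Pink 6, Blue 4, Yellow 7. Blue eliminated.
Round 3: Red 10, Purple 15, Pink 6, Yellow 7. Pink eliminated.
Round 4: Red 16, Purple 15, Yellow 7. Yellow eliminated.
Round 5: Red 23, Purple 15. Red has a majority (≥20).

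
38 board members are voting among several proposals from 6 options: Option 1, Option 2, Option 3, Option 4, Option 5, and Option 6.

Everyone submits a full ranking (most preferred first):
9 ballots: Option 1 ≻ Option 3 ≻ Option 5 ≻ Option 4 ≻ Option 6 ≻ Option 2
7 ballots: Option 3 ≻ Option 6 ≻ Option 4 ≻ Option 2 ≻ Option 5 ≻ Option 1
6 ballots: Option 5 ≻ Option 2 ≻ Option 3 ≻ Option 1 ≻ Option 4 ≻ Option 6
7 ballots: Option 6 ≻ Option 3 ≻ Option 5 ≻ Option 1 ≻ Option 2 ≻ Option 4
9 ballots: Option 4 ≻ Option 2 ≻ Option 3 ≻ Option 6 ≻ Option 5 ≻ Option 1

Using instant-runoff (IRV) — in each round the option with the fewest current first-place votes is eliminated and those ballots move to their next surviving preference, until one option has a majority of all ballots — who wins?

Round 1: Option 1 9, Option 2 0, Option 3 7, Option 4 9, Option 5 6, Option 6 7. Option 2 eliminated.
Round 2: Option 1 9, Option 3 7, Option 4 9, Option 5 6, Option 6 7. Option 5 eliminated.
Round 3: Option 1 9, Option 3 13, Option 4 9, Option 6 7. Option 6 eliminated.
Round 4: Option 1 9, Option 3 20, Option 4 9. Option 3 has a majority (≥20).

Option 3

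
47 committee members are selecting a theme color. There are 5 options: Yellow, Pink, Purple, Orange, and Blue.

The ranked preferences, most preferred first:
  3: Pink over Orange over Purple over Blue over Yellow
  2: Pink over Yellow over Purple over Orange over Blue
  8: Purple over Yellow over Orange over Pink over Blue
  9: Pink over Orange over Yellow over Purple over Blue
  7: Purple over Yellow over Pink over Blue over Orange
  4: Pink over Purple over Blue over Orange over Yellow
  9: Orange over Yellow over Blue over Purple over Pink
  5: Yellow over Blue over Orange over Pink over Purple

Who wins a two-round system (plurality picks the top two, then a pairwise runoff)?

Purple

Round 1 first-place votes: Yellow 5, Pink 18, Purple 15, Orange 9, Blue 0. Pink and Purple advance.
Runoff: Pink is ranked above Purple on 23 ballots, Purple above Pink on 24.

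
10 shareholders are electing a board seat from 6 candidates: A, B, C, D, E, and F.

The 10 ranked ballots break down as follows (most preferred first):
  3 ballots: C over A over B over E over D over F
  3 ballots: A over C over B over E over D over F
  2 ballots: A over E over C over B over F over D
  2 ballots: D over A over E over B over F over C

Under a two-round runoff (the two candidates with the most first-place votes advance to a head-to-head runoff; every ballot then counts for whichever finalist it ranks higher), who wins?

Round 1 first-place votes: A 5, B 0, C 3, D 2, E 0, F 0. A and C advance.
Runoff: A is ranked above C on 7 ballots, C above A on 3.

A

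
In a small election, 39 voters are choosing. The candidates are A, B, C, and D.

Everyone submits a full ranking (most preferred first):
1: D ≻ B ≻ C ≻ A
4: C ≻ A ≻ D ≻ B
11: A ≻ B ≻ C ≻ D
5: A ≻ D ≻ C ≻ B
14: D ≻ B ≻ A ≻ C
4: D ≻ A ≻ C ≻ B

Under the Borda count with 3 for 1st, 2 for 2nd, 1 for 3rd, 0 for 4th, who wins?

A

A: 1×0 + 4×2 + 11×3 + 5×3 + 14×1 + 4×2 = 78
B: 1×2 + 4×0 + 11×2 + 5×0 + 14×2 + 4×0 = 52
C: 1×1 + 4×3 + 11×1 + 5×1 + 14×0 + 4×1 = 33
D: 1×3 + 4×1 + 11×0 + 5×2 + 14×3 + 4×3 = 71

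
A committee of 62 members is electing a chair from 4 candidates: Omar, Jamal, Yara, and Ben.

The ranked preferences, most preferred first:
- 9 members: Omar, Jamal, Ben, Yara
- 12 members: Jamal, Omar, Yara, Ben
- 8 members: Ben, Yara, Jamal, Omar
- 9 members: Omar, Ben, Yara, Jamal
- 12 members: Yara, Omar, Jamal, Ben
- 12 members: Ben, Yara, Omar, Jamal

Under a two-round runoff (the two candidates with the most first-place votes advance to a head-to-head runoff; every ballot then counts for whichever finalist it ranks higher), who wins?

Round 1 first-place votes: Omar 18, Jamal 12, Yara 12, Ben 20. Ben and Omar advance.
Runoff: Ben is ranked above Omar on 20 ballots, Omar above Ben on 42.

Omar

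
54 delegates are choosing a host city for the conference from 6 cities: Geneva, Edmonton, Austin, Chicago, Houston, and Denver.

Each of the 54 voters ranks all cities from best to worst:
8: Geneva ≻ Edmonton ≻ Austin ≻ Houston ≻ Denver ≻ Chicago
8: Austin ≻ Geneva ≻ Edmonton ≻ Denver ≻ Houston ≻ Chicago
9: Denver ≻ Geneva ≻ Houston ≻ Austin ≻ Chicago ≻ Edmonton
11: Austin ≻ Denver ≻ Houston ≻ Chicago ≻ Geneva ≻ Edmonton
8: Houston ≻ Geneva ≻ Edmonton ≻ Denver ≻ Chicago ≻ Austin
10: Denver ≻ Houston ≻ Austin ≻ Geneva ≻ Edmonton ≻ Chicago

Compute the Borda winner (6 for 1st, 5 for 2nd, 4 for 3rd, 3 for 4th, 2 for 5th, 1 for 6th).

Denver

Geneva: 8×6 + 8×5 + 9×5 + 11×2 + 8×5 + 10×3 = 225
Edmonton: 8×5 + 8×4 + 9×1 + 11×1 + 8×4 + 10×2 = 144
Austin: 8×4 + 8×6 + 9×3 + 11×6 + 8×1 + 10×4 = 221
Chicago: 8×1 + 8×1 + 9×2 + 11×3 + 8×2 + 10×1 = 93
Houston: 8×3 + 8×2 + 9×4 + 11×4 + 8×6 + 10×5 = 218
Denver: 8×2 + 8×3 + 9×6 + 11×5 + 8×3 + 10×6 = 233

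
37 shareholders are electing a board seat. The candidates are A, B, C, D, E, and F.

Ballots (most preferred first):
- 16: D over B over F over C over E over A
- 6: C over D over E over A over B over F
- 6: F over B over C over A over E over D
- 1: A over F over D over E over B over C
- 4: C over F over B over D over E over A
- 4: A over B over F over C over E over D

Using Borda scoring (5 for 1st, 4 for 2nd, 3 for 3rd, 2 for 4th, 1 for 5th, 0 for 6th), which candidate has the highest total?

B

A: 16×0 + 6×2 + 6×2 + 1×5 + 4×0 + 4×5 = 49
B: 16×4 + 6×1 + 6×4 + 1×1 + 4×3 + 4×4 = 123
C: 16×2 + 6×5 + 6×3 + 1×0 + 4×5 + 4×2 = 108
D: 16×5 + 6×4 + 6×0 + 1×3 + 4×2 + 4×0 = 115
E: 16×1 + 6×3 + 6×1 + 1×2 + 4×1 + 4×1 = 50
F: 16×3 + 6×0 + 6×5 + 1×4 + 4×4 + 4×3 = 110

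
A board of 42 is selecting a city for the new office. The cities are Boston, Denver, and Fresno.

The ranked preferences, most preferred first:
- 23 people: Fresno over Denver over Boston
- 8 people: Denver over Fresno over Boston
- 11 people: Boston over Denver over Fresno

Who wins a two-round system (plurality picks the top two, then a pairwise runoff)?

Fresno

Round 1 first-place votes: Boston 11, Denver 8, Fresno 23. Fresno and Boston advance.
Runoff: Fresno is ranked above Boston on 31 ballots, Boston above Fresno on 11.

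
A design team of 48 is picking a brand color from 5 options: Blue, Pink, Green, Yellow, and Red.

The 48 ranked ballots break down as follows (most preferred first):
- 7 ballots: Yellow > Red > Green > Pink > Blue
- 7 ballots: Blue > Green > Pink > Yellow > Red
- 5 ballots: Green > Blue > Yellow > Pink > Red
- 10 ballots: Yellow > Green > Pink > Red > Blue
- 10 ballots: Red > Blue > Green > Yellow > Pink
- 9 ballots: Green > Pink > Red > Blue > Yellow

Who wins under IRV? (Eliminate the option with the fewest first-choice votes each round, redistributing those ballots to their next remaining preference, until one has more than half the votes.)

Green

Round 1: Blue 7, Pink 0, Green 14, Yellow 17, Red 10. Pink eliminated.
Round 2: Blue 7, Green 14, Yellow 17, Red 10. Blue eliminated.
Round 3: Green 21, Yellow 17, Red 10. Red eliminated.
Round 4: Green 31, Yellow 17. Green has a majority (≥25).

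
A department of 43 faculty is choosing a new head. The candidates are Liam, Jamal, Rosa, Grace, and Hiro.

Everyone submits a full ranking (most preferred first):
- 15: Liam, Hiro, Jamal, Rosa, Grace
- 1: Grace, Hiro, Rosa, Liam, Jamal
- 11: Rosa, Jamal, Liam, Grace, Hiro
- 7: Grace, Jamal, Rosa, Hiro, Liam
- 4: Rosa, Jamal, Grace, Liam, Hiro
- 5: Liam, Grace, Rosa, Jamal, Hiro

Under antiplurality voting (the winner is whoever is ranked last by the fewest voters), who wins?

Last-place votes: Liam 7, Jamal 1, Rosa 0, Grace 15, Hiro 20.

Rosa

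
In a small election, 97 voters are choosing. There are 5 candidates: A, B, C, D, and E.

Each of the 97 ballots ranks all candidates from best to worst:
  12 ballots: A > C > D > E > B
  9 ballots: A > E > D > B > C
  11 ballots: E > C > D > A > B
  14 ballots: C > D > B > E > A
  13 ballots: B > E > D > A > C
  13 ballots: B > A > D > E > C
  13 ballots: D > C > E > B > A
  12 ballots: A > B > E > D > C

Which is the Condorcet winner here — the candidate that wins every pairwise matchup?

D

D vs A: 51–46
D vs B: 59–38
D vs C: 60–37
D vs E: 52–45
D beats every other candidate.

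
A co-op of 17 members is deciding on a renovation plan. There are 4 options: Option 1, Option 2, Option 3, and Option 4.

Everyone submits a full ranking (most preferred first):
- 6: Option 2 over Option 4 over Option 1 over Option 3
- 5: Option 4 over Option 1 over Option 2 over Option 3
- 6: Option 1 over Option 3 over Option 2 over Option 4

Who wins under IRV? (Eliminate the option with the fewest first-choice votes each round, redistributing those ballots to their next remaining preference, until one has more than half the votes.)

Option 1

Round 1: Option 1 6, Option 2 6, Option 3 0, Option 4 5. Option 3 eliminated.
Round 2: Option 1 6, Option 2 6, Option 4 5. Option 4 eliminated.
Round 3: Option 1 11, Option 2 6. Option 1 has a majority (≥9).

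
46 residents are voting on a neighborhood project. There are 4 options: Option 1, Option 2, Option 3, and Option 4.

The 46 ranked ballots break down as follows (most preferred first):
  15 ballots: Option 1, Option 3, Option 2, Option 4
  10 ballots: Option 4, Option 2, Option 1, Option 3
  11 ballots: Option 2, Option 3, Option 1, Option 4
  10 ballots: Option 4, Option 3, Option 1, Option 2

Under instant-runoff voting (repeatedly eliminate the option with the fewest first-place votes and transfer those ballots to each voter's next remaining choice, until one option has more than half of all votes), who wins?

Option 1

Round 1: Option 1 15, Option 2 11, Option 3 0, Option 4 20. Option 3 eliminated.
Round 2: Option 1 15, Option 2 11, Option 4 20. Option 2 eliminated.
Round 3: Option 1 26, Option 4 20. Option 1 has a majority (≥24).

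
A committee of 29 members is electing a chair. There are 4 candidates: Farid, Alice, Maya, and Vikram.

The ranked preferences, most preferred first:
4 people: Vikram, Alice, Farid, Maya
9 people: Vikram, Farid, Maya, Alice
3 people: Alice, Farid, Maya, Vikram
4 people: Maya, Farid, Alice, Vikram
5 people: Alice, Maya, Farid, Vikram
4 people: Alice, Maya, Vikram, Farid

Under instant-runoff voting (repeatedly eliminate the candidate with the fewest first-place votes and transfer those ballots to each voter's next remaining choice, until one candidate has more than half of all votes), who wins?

Alice

Round 1: Farid 0, Alice 12, Maya 4, Vikram 13. Farid eliminated.
Round 2: Alice 12, Maya 4, Vikram 13. Maya eliminated.
Round 3: Alice 16, Vikram 13. Alice has a majority (≥15).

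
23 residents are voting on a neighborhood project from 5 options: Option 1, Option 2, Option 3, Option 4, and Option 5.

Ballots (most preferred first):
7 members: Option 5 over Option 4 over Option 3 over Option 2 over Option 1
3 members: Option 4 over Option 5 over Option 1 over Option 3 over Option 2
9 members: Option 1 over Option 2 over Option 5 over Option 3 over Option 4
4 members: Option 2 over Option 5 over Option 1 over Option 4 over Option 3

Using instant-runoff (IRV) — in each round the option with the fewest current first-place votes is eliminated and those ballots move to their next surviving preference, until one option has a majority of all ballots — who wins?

Option 5

Round 1: Option 1 9, Option 2 4, Option 3 0, Option 4 3, Option 5 7. Option 3 eliminated.
Round 2: Option 1 9, Option 2 4, Option 4 3, Option 5 7. Option 4 eliminated.
Round 3: Option 1 9, Option 2 4, Option 5 10. Option 2 eliminated.
Round 4: Option 1 9, Option 5 14. Option 5 has a majority (≥12).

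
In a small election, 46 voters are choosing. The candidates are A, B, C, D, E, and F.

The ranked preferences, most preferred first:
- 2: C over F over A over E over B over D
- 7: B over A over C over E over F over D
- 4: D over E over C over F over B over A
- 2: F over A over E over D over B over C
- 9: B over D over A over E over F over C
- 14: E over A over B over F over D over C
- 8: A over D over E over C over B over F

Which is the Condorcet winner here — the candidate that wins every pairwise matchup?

A

A vs B: 26–20
A vs C: 40–6
A vs D: 33–13
A vs E: 28–18
A vs F: 38–8
A beats every other candidate.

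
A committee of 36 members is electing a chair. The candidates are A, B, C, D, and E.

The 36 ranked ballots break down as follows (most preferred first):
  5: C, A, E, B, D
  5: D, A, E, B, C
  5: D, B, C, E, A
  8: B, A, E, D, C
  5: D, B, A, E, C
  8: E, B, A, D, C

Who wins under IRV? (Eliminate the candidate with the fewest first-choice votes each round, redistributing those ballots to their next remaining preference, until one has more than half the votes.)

E

Round 1: A 0, B 8, C 5, D 15, E 8. A eliminated.
Round 2: B 8, C 5, D 15, E 8. C eliminated.
Round 3: B 8, D 15, E 13. B eliminated.
Round 4: D 15, E 21. E has a majority (≥19).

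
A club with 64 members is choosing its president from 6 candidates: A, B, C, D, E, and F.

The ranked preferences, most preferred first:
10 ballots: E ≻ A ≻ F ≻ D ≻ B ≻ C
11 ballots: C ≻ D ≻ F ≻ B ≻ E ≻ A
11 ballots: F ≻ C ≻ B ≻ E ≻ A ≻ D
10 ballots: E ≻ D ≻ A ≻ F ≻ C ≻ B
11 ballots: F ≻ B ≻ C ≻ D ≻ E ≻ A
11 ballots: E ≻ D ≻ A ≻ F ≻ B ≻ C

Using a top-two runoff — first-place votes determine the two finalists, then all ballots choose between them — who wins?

Round 1 first-place votes: A 0, B 0, C 11, D 0, E 31, F 22. E and F advance.
Runoff: E is ranked above F on 31 ballots, F above E on 33.

F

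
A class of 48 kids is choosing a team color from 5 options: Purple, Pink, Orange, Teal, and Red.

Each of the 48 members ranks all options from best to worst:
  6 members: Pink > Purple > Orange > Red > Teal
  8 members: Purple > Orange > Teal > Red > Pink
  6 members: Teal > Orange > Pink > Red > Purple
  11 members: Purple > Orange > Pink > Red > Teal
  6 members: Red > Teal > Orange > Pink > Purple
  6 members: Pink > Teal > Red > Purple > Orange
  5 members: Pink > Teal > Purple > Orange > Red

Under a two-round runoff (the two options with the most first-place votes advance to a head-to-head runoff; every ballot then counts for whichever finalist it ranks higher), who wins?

Pink

Round 1 first-place votes: Purple 19, Pink 17, Orange 0, Teal 6, Red 6. Purple and Pink advance.
Runoff: Purple is ranked above Pink on 19 ballots, Pink above Purple on 29.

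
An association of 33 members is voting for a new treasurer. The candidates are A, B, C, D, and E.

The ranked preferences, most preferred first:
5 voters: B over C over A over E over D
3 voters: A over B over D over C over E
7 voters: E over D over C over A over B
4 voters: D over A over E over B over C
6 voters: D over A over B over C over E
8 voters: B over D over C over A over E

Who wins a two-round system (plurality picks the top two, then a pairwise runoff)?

D

Round 1 first-place votes: A 3, B 13, C 0, D 10, E 7. B and D advance.
Runoff: B is ranked above D on 16 ballots, D above B on 17.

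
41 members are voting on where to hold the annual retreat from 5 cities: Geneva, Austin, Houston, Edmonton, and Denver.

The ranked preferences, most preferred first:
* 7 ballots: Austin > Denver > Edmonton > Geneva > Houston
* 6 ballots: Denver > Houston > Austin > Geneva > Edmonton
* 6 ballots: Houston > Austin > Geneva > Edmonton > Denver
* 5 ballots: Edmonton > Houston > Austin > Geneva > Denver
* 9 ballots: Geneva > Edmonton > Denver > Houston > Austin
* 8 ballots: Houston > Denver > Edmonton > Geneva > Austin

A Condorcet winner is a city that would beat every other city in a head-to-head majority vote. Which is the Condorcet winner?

Denver vs Geneva: 21–20
Denver vs Austin: 23–18
Denver vs Houston: 22–19
Denver vs Edmonton: 21–20
Denver beats every other city.

Denver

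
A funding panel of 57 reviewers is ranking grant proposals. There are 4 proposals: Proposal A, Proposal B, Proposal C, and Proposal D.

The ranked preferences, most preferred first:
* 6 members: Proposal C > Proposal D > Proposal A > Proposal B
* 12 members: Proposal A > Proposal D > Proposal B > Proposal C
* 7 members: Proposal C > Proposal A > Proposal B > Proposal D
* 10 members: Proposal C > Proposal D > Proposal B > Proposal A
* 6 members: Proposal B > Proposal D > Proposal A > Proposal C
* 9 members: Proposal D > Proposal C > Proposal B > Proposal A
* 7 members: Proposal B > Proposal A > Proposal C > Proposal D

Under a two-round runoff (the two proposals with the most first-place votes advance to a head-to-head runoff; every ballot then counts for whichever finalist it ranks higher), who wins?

Proposal C

Round 1 first-place votes: Proposal A 12, Proposal B 13, Proposal C 23, Proposal D 9. Proposal C and Proposal B advance.
Runoff: Proposal C is ranked above Proposal B on 32 ballots, Proposal B above Proposal C on 25.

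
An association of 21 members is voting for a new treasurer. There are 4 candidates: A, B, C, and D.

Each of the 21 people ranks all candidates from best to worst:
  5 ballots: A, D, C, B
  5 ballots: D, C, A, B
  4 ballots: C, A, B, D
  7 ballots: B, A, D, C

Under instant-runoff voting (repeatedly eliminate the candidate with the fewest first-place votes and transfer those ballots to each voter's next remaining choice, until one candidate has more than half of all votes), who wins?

A

Round 1: A 5, B 7, C 4, D 5. C eliminated.
Round 2: A 9, B 7, D 5. D eliminated.
Round 3: A 14, B 7. A has a majority (≥11).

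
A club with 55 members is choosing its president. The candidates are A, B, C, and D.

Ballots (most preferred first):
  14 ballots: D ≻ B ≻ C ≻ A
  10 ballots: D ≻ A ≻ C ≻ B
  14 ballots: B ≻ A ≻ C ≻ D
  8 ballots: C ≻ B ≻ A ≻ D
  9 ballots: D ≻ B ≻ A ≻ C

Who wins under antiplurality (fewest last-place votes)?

Last-place votes: A 14, B 10, C 9, D 22.

C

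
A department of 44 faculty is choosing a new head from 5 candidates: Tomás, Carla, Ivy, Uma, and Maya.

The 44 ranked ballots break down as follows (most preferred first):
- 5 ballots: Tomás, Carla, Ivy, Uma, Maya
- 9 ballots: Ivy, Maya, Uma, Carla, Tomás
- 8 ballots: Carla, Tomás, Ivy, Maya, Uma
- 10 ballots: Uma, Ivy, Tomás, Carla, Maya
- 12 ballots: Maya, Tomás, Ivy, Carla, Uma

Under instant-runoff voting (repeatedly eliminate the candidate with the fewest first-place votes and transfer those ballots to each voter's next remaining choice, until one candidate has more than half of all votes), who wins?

Round 1: Tomás 5, Carla 8, Ivy 9, Uma 10, Maya 12. Tomás eliminated.
Round 2: Carla 13, Ivy 9, Uma 10, Maya 12. Ivy eliminated.
Round 3: Carla 13, Uma 10, Maya 21. Uma eliminated.
Round 4: Carla 23, Maya 21. Carla has a majority (≥23).

Carla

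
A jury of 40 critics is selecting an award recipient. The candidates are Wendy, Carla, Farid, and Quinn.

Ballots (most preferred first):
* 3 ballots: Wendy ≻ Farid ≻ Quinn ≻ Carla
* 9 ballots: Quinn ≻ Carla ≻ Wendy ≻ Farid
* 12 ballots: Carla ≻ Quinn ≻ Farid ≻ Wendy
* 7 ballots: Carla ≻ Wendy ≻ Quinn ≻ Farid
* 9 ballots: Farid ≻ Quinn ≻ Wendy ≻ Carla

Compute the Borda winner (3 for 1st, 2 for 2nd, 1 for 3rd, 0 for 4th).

Quinn

Wendy: 3×3 + 9×1 + 12×0 + 7×2 + 9×1 = 41
Carla: 3×0 + 9×2 + 12×3 + 7×3 + 9×0 = 75
Farid: 3×2 + 9×0 + 12×1 + 7×0 + 9×3 = 45
Quinn: 3×1 + 9×3 + 12×2 + 7×1 + 9×2 = 79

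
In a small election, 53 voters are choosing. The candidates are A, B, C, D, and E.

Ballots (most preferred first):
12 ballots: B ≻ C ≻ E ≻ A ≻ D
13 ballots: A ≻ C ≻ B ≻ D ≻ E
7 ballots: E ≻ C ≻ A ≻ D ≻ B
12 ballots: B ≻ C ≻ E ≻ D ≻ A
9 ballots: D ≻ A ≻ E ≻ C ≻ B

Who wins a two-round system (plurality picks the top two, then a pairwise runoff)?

Round 1 first-place votes: A 13, B 24, C 0, D 9, E 7. B and A advance.
Runoff: B is ranked above A on 24 ballots, A above B on 29.

A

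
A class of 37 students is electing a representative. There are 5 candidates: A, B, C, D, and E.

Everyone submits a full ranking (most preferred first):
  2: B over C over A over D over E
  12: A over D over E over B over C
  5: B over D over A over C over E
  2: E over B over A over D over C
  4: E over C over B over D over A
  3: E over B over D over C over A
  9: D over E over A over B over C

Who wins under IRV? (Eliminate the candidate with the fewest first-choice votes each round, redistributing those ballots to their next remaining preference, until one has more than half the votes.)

Round 1: A 12, B 7, C 0, D 9, E 9. C eliminated.
Round 2: A 12, B 7, D 9, E 9. B eliminated.
Round 3: A 14, D 14, E 9. E eliminated.
Round 4: A 16, D 21. D has a majority (≥19).

D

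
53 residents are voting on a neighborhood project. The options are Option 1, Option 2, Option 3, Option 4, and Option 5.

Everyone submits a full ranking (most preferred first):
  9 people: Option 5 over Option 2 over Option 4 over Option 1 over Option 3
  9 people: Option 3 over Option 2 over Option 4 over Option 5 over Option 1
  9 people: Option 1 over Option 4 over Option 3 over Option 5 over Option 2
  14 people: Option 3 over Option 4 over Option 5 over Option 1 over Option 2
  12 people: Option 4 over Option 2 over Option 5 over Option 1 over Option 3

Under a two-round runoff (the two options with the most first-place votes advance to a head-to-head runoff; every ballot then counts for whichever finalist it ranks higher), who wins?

Round 1 first-place votes: Option 1 9, Option 2 0, Option 3 23, Option 4 12, Option 5 9. Option 3 and Option 4 advance.
Runoff: Option 3 is ranked above Option 4 on 23 ballots, Option 4 above Option 3 on 30.

Option 4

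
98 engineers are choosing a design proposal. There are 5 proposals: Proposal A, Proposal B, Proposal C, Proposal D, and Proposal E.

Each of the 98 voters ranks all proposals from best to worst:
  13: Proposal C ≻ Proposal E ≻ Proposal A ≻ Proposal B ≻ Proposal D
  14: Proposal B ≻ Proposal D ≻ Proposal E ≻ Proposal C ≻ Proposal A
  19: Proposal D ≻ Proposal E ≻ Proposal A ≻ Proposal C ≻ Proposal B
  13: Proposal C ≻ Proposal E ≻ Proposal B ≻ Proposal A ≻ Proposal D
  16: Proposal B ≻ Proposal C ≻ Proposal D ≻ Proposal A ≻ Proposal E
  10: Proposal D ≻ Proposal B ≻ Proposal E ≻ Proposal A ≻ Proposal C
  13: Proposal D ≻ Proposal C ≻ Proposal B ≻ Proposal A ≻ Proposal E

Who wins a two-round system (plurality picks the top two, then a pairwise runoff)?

Proposal B

Round 1 first-place votes: Proposal A 0, Proposal B 30, Proposal C 26, Proposal D 42, Proposal E 0. Proposal D and Proposal B advance.
Runoff: Proposal D is ranked above Proposal B on 42 ballots, Proposal B above Proposal D on 56.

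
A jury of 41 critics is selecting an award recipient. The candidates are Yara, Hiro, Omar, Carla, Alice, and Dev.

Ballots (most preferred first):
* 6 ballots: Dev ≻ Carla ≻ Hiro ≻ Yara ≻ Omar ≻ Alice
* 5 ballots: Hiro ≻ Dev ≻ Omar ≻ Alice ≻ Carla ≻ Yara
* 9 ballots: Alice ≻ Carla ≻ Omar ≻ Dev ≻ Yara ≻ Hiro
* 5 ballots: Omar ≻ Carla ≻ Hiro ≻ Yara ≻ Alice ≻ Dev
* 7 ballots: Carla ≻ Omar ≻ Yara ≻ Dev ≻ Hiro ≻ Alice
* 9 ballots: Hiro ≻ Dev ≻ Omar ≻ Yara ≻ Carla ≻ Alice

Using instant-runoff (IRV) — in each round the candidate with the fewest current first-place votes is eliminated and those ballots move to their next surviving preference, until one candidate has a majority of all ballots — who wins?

Round 1: Yara 0, Hiro 14, Omar 5, Carla 7, Alice 9, Dev 6. Yara eliminated.
Round 2: Hiro 14, Omar 5, Carla 7, Alice 9, Dev 6. Omar eliminated.
Round 3: Hiro 14, Carla 12, Alice 9, Dev 6. Dev eliminated.
Round 4: Hiro 14, Carla 18, Alice 9. Alice eliminated.
Round 5: Hiro 14, Carla 27. Carla has a majority (≥21).

Carla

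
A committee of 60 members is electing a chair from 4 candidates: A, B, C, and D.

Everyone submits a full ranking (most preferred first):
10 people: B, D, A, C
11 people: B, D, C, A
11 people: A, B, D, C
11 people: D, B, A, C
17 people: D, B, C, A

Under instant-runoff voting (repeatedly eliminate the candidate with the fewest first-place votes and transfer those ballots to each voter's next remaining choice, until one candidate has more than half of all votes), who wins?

Round 1: A 11, B 21, C 0, D 28. C eliminated.
Round 2: A 11, B 21, D 28. A eliminated.
Round 3: B 32, D 28. B has a majority (≥31).

B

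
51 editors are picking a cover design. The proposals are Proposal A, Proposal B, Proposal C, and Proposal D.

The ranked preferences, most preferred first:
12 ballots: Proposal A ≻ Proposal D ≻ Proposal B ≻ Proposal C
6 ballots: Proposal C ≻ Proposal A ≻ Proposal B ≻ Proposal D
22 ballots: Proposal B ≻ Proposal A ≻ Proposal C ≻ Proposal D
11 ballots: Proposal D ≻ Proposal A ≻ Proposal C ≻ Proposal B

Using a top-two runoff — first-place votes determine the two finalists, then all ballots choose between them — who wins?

Proposal A

Round 1 first-place votes: Proposal A 12, Proposal B 22, Proposal C 6, Proposal D 11. Proposal B and Proposal A advance.
Runoff: Proposal B is ranked above Proposal A on 22 ballots, Proposal A above Proposal B on 29.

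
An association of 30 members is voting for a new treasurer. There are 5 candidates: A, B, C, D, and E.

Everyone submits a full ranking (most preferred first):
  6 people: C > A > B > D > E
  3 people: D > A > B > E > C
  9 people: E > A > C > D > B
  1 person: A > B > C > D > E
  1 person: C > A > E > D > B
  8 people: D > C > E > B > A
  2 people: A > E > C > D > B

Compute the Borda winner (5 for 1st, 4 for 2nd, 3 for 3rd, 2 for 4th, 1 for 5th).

A: 6×4 + 3×4 + 9×4 + 1×5 + 1×4 + 8×1 + 2×5 = 99
B: 6×3 + 3×3 + 9×1 + 1×4 + 1×1 + 8×2 + 2×1 = 59
C: 6×5 + 3×1 + 9×3 + 1×3 + 1×5 + 8×4 + 2×3 = 106
D: 6×2 + 3×5 + 9×2 + 1×2 + 1×2 + 8×5 + 2×2 = 93
E: 6×1 + 3×2 + 9×5 + 1×1 + 1×3 + 8×3 + 2×4 = 93

C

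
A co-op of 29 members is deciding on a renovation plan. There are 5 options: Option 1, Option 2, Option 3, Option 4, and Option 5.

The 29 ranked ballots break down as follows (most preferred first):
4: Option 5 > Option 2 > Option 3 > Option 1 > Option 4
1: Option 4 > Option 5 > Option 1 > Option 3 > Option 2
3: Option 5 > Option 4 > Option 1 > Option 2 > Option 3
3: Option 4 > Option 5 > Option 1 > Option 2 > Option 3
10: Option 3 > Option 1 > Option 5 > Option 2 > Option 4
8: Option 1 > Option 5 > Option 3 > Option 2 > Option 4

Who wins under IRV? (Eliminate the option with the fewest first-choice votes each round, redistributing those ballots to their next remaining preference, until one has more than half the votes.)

Option 5

Round 1: Option 1 8, Option 2 0, Option 3 10, Option 4 4, Option 5 7. Option 2 eliminated.
Round 2: Option 1 8, Option 3 10, Option 4 4, Option 5 7. Option 4 eliminated.
Round 3: Option 1 8, Option 3 10, Option 5 11. Option 1 eliminated.
Round 4: Option 3 10, Option 5 19. Option 5 has a majority (≥15).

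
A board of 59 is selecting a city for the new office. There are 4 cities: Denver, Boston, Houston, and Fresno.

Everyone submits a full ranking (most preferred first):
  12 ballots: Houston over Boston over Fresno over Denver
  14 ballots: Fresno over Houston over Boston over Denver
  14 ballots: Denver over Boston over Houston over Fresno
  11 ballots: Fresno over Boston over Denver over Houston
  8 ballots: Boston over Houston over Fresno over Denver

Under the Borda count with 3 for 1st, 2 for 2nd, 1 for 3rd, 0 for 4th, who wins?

Denver: 12×0 + 14×0 + 14×3 + 11×1 + 8×0 = 53
Boston: 12×2 + 14×1 + 14×2 + 11×2 + 8×3 = 112
Houston: 12×3 + 14×2 + 14×1 + 11×0 + 8×2 = 94
Fresno: 12×1 + 14×3 + 14×0 + 11×3 + 8×1 = 95

Boston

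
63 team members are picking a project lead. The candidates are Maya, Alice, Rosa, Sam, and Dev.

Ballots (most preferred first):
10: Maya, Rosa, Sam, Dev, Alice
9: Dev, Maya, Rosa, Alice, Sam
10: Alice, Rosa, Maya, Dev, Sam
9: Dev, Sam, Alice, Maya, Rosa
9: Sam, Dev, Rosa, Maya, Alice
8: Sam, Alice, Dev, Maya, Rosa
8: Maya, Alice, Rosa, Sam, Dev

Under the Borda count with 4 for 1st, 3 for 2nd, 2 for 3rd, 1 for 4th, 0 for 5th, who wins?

Maya: 10×4 + 9×3 + 10×2 + 9×1 + 9×1 + 8×1 + 8×4 = 145
Alice: 10×0 + 9×1 + 10×4 + 9×2 + 9×0 + 8×3 + 8×3 = 115
Rosa: 10×3 + 9×2 + 10×3 + 9×0 + 9×2 + 8×0 + 8×2 = 112
Sam: 10×2 + 9×0 + 10×0 + 9×3 + 9×4 + 8×4 + 8×1 = 123
Dev: 10×1 + 9×4 + 10×1 + 9×4 + 9×3 + 8×2 + 8×0 = 135

Maya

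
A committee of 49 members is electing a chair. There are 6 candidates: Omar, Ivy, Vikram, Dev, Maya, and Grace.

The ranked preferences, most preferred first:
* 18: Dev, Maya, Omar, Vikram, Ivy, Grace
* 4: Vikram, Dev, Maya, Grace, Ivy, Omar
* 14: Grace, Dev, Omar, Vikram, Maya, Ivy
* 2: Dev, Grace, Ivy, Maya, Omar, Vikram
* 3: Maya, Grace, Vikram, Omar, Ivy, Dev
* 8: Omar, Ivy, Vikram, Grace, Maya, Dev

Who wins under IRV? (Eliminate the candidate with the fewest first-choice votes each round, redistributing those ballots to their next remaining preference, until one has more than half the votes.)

Round 1: Omar 8, Ivy 0, Vikram 4, Dev 20, Maya 3, Grace 14. Ivy eliminated.
Round 2: Omar 8, Vikram 4, Dev 20, Maya 3, Grace 14. Maya eliminated.
Round 3: Omar 8, Vikram 4, Dev 20, Grace 17. Vikram eliminated.
Round 4: Omar 8, Dev 24, Grace 17. Omar eliminated.
Round 5: Dev 24, Grace 25. Grace has a majority (≥25).

Grace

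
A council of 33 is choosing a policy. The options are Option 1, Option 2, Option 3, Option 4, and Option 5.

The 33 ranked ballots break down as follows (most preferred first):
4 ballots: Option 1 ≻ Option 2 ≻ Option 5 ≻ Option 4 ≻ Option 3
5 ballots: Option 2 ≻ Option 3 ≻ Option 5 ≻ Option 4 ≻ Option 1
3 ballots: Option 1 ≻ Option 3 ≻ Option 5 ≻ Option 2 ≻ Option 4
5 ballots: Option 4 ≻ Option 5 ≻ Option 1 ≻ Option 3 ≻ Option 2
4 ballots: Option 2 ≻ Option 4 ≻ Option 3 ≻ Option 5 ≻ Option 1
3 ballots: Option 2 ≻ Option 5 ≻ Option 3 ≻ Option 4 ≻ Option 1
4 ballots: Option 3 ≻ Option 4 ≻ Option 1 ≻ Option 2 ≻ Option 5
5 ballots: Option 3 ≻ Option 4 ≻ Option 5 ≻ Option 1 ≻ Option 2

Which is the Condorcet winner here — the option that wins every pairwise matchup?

Option 3

Option 3 vs Option 1: 21–12
Option 3 vs Option 2: 17–16
Option 3 vs Option 4: 20–13
Option 3 vs Option 5: 21–12
Option 3 beats every other option.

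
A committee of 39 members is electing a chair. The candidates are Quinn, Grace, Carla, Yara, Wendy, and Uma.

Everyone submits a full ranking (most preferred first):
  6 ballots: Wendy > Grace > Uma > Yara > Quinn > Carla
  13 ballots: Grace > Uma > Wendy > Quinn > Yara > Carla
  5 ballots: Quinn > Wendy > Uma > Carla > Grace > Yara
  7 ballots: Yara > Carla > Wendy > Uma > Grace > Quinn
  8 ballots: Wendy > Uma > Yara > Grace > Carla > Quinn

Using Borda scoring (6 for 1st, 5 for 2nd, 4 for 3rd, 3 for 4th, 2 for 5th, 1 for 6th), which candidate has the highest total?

Quinn: 6×2 + 13×3 + 5×6 + 7×1 + 8×1 = 96
Grace: 6×5 + 13×6 + 5×2 + 7×2 + 8×3 = 156
Carla: 6×1 + 13×1 + 5×3 + 7×5 + 8×2 = 85
Yara: 6×3 + 13×2 + 5×1 + 7×6 + 8×4 = 123
Wendy: 6×6 + 13×4 + 5×5 + 7×4 + 8×6 = 189
Uma: 6×4 + 13×5 + 5×4 + 7×3 + 8×5 = 170

Wendy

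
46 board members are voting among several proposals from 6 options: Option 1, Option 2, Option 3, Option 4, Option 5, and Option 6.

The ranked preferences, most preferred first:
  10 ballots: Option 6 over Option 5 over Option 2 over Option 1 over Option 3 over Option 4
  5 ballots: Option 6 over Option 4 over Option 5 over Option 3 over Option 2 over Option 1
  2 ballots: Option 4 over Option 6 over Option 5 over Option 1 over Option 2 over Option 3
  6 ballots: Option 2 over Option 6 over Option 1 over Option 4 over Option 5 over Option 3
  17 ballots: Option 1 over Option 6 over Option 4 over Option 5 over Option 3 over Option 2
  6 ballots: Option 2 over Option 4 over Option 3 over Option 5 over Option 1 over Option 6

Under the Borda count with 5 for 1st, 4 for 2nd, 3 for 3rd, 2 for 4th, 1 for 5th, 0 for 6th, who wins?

Option 1: 10×2 + 5×0 + 2×2 + 6×3 + 17×5 + 6×1 = 133
Option 2: 10×3 + 5×1 + 2×1 + 6×5 + 17×0 + 6×5 = 97
Option 3: 10×1 + 5×2 + 2×0 + 6×0 + 17×1 + 6×3 = 55
Option 4: 10×0 + 5×4 + 2×5 + 6×2 + 17×3 + 6×4 = 117
Option 5: 10×4 + 5×3 + 2×3 + 6×1 + 17×2 + 6×2 = 113
Option 6: 10×5 + 5×5 + 2×4 + 6×4 + 17×4 + 6×0 = 175

Option 6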